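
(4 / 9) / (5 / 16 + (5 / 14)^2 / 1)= 1.01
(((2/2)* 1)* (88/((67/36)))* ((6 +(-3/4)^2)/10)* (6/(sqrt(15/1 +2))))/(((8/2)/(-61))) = -380457* sqrt(17)/2278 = -688.61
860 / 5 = 172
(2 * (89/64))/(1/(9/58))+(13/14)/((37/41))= 702083/480704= 1.46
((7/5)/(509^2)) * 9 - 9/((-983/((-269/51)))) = -1044339042/21647512955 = -0.05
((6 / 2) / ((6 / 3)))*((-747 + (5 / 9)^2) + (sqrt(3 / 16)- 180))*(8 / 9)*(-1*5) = 1501240 / 243- 5*sqrt(3) / 3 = 6175.06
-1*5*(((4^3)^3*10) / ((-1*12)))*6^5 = 8493465600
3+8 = 11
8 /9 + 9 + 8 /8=98 /9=10.89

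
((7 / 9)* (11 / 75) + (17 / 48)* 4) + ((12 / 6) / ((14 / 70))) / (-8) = 379 / 1350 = 0.28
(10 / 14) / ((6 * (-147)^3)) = -5 / 133413966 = -0.00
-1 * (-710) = 710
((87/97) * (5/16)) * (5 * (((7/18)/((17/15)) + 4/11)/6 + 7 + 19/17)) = 11.54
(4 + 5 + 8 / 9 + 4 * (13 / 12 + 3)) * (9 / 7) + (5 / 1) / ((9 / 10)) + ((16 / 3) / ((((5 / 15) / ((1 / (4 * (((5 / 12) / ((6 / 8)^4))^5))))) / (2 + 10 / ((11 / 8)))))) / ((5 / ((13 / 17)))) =59153682641401451 / 1453326336000000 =40.70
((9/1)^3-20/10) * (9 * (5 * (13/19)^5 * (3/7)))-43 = 35695245686/17332693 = 2059.42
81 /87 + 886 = 25721 /29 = 886.93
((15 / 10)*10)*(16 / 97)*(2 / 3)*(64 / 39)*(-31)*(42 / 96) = -138880 / 3783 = -36.71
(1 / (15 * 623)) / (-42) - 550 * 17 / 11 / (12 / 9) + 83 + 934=74474977 / 196245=379.50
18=18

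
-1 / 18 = -0.06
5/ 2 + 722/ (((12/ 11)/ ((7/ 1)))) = 13906/ 3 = 4635.33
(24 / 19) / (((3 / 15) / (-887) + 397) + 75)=0.00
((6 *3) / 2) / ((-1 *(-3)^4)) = -1 / 9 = -0.11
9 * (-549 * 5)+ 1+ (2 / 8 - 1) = -98819 / 4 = -24704.75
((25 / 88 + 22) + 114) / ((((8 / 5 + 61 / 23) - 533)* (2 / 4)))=-1379195 / 2675464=-0.52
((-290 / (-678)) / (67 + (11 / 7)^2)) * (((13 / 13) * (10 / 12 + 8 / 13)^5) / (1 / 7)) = 8109160499335 / 29483824646016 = 0.28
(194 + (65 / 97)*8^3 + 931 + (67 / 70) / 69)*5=687822649 / 93702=7340.53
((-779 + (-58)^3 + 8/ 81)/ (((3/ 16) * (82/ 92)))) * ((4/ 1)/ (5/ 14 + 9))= -653980990208/ 1305153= -501076.11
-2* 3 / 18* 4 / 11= -4 / 33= -0.12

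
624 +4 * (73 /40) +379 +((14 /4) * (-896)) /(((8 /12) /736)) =-34611337 /10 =-3461133.70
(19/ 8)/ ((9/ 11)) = 209/ 72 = 2.90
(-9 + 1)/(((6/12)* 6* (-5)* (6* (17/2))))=8/765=0.01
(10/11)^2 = 100/121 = 0.83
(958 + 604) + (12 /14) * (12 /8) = 10943 /7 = 1563.29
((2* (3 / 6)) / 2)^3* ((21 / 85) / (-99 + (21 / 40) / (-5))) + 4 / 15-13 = -12.73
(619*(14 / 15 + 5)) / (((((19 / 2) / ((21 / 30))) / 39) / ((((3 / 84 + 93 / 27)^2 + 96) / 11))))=4916963696879 / 47401200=103730.79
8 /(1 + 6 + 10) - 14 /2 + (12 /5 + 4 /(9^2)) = -28091 /6885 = -4.08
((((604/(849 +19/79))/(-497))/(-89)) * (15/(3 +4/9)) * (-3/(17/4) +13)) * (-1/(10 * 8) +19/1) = 471207429/28828036280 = 0.02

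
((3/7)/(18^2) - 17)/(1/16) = -51404/189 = -271.98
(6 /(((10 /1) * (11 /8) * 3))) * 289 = 2312 /55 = 42.04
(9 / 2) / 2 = 9 / 4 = 2.25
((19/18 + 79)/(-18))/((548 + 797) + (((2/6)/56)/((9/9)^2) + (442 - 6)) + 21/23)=-464002/185904045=-0.00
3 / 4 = 0.75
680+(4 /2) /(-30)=10199 /15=679.93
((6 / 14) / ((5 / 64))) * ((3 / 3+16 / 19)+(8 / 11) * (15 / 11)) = 250176 / 16093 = 15.55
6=6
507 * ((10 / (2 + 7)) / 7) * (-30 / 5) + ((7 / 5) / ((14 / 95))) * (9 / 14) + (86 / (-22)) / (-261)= -5474825 / 11484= -476.74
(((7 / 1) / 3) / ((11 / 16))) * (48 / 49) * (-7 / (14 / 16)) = -2048 / 77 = -26.60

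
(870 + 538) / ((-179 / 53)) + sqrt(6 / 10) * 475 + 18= -71402 / 179 + 95 * sqrt(15)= -30.96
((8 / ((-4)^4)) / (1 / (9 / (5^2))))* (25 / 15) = 0.02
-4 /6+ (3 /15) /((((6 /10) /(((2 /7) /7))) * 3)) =-292 /441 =-0.66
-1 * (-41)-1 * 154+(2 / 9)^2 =-9149 / 81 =-112.95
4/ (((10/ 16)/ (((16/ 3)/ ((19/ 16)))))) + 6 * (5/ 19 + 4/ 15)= 9098/ 285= 31.92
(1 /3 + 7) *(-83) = -1826 /3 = -608.67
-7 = -7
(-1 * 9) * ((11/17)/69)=-33/391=-0.08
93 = 93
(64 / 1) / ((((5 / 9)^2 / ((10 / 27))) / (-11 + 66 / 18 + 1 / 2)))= -2624 / 5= -524.80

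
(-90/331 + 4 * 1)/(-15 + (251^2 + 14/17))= 10489/177213428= 0.00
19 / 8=2.38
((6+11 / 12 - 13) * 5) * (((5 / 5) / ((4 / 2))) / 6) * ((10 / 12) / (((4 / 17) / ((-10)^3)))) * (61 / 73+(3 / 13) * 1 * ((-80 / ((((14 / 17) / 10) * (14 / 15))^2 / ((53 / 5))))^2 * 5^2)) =34545821725978700100878125 / 32375122416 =1067048373812663.21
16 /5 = 3.20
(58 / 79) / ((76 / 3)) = 87 / 3002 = 0.03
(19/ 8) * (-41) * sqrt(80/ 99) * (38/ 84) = -39.60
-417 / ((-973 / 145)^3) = 9145875 / 6627103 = 1.38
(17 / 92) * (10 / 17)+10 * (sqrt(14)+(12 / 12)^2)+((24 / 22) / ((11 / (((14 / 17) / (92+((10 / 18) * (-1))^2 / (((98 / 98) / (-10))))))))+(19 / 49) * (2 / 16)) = 678395719153 / 66783829112+10 * sqrt(14) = 47.57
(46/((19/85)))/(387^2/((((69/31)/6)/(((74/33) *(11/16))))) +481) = 359720/1088812727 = 0.00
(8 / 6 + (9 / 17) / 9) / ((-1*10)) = -71 / 510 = -0.14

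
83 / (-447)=-83 / 447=-0.19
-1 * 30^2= -900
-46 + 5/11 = -501/11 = -45.55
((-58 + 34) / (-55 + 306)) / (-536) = 3 / 16817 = 0.00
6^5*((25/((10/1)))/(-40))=-486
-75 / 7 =-10.71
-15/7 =-2.14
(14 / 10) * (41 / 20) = 287 / 100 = 2.87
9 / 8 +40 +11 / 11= 337 / 8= 42.12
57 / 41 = 1.39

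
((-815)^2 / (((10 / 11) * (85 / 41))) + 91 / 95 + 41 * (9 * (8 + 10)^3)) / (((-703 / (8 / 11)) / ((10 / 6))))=-10785783652 / 2497759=-4318.18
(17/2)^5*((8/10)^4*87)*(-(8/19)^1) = -7905763776/11875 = -665748.53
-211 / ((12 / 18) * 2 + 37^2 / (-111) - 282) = 211 / 293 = 0.72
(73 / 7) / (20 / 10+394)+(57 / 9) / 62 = 11041 / 85932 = 0.13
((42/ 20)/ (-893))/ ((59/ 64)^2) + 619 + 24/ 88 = 105876160892/ 170969315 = 619.27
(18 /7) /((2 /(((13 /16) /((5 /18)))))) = 1053 /280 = 3.76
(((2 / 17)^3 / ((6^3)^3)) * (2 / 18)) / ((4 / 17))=1 / 13106043648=0.00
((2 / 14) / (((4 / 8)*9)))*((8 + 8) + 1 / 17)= 26 / 51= 0.51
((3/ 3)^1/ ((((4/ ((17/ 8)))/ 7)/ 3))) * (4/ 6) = 119/ 16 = 7.44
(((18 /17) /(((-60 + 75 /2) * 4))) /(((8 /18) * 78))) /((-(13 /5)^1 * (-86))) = -3 /1976624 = -0.00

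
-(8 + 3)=-11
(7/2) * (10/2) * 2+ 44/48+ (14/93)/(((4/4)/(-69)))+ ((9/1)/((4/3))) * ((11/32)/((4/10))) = 745913/23808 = 31.33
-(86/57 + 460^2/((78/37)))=-74378518/741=-100375.87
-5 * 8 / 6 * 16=-320 / 3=-106.67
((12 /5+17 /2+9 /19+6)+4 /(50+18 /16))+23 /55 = 3055109 /170962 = 17.87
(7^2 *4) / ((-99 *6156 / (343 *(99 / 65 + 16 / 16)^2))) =-452041072 / 643725225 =-0.70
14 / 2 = 7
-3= -3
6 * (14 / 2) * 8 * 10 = 3360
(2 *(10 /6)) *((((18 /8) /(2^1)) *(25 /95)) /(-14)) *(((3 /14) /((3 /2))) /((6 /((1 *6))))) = -75 /7448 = -0.01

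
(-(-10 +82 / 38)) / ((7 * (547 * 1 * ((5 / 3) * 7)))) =447 / 2546285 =0.00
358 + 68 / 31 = 11166 / 31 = 360.19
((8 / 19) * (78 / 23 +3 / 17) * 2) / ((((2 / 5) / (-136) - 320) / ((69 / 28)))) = -37200 / 1607837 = -0.02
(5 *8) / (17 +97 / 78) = 3120 / 1423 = 2.19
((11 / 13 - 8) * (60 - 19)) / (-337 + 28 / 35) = 465 / 533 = 0.87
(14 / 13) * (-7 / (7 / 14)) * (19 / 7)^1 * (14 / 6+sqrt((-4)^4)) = -29260 / 39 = -750.26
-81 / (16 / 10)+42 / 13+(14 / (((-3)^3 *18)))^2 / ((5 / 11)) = -1455206549 / 30705480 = -47.39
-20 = -20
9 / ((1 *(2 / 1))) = 4.50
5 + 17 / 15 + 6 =182 / 15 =12.13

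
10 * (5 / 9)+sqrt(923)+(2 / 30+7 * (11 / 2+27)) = sqrt(923)+20981 / 90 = 263.50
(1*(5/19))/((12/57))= 5/4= 1.25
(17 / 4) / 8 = 17 / 32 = 0.53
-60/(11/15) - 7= -977/11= -88.82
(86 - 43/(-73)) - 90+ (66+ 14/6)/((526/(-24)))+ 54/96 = -5.97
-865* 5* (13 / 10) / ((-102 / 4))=11245 / 51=220.49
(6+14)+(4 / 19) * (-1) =19.79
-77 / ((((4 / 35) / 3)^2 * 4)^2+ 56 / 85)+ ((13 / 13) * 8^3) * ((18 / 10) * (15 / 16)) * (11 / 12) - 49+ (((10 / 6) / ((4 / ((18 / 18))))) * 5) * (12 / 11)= 9410850059761 / 14975802952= 628.40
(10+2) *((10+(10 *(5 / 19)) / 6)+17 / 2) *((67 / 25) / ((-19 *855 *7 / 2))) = -578612 / 54014625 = -0.01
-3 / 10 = -0.30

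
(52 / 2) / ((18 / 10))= 130 / 9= 14.44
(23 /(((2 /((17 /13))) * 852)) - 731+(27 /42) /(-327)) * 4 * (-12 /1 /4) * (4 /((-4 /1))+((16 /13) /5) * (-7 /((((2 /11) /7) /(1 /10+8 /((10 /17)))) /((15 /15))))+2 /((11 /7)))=-40130743276332067 /5035380350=-7969754.12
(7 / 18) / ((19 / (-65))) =-455 / 342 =-1.33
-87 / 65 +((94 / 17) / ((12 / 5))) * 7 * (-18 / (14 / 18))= -413904 / 1105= -374.57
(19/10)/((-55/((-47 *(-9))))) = -8037/550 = -14.61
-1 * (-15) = 15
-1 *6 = -6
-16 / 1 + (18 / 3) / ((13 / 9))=-154 / 13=-11.85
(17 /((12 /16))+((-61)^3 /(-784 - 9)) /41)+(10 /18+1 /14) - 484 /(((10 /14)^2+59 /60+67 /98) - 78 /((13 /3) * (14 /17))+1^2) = 207224513399 /3688250202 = 56.19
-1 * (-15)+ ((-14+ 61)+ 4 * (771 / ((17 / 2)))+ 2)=7256 / 17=426.82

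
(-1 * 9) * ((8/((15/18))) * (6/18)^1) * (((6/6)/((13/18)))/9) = -288/65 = -4.43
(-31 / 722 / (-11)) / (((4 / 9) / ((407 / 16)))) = 10323 / 46208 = 0.22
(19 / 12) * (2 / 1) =19 / 6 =3.17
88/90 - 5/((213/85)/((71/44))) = -4439/1980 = -2.24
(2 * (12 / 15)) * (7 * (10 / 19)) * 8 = 896 / 19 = 47.16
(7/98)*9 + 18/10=171/70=2.44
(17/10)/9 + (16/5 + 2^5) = 637/18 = 35.39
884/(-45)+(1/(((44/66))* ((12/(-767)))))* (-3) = 96473/360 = 267.98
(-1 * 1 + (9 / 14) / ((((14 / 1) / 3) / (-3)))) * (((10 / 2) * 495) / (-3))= 228525 / 196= 1165.94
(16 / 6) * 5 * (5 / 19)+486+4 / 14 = 195428 / 399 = 489.79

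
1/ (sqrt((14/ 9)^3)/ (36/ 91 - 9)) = -21141 * sqrt(14)/ 17836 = -4.43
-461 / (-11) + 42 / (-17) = 7375 / 187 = 39.44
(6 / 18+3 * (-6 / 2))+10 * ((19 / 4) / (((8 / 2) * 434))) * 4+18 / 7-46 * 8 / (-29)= 506249 / 75516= 6.70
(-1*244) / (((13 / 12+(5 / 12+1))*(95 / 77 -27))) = 4697 / 1240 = 3.79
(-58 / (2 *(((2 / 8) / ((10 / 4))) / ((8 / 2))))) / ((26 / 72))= -41760 / 13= -3212.31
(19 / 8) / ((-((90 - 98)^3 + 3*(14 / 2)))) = 19 / 3928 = 0.00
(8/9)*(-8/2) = -32/9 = -3.56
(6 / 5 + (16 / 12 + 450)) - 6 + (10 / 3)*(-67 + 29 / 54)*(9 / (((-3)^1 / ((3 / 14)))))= 371041 / 630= 588.95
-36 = -36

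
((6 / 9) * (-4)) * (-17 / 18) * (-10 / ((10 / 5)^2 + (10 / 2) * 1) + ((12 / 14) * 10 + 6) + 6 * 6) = 211888 / 1701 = 124.57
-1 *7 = -7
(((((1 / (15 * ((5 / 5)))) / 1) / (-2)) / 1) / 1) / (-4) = 1 / 120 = 0.01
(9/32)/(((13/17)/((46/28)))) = 3519/5824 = 0.60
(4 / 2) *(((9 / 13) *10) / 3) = 60 / 13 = 4.62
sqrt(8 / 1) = 2 * sqrt(2) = 2.83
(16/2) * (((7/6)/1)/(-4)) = -2.33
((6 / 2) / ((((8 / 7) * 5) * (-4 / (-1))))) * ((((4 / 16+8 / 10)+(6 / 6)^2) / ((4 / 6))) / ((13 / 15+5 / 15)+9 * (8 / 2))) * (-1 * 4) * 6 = -2583 / 9920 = -0.26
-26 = -26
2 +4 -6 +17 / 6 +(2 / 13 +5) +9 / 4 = 1597 / 156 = 10.24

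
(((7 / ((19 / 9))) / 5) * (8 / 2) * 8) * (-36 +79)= 86688 / 95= 912.51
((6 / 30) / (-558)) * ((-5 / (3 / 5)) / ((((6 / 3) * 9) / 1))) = 5 / 30132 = 0.00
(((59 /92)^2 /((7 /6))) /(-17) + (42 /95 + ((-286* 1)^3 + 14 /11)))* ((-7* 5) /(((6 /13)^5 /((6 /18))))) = 1523710588780690823929 /116922237696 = 13031828836.04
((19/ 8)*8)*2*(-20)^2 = 15200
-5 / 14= -0.36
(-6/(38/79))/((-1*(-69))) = -79/437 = -0.18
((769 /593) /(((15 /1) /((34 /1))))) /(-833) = -1538 /435855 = -0.00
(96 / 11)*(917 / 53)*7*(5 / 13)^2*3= 46216800 / 98527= 469.08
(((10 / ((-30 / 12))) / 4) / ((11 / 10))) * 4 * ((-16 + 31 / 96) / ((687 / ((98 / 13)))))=368725 / 589446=0.63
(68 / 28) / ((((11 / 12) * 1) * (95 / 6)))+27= 27.17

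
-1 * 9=-9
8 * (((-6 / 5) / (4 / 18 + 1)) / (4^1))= -108 / 55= -1.96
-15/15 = -1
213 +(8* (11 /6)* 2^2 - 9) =788 /3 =262.67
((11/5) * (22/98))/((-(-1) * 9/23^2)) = 64009/2205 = 29.03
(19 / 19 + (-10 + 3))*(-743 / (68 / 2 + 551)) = 1486 / 195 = 7.62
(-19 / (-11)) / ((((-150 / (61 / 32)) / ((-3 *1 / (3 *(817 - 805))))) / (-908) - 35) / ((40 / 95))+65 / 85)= -35780648 / 1757265917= -0.02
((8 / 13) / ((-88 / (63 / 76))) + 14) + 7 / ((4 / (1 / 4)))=627375 / 43472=14.43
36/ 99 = 4/ 11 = 0.36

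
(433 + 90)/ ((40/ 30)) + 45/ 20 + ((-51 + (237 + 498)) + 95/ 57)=6481/ 6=1080.17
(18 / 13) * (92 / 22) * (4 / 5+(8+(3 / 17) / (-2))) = 613134 / 12155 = 50.44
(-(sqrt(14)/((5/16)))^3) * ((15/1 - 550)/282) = 3067904 * sqrt(14)/3525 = 3256.47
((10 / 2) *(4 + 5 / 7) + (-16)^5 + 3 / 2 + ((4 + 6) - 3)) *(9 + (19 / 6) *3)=-543145755 / 28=-19398062.68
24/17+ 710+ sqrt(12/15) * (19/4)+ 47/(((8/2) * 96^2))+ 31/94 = 19 * sqrt(5)/10+ 20963912369/29454336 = 715.99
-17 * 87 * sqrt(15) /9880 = -1479 * sqrt(15) /9880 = -0.58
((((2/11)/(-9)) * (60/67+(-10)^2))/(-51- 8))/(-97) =-13520/37960659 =-0.00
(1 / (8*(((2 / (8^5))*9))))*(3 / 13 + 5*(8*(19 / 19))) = 1071104 / 117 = 9154.74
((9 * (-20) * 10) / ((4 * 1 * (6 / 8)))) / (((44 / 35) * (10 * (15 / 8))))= -280 / 11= -25.45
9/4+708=2841/4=710.25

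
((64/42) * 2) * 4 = 256/21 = 12.19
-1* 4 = -4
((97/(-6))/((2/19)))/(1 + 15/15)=-1843/24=-76.79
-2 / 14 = -1 / 7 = -0.14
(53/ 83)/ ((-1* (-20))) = 53/ 1660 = 0.03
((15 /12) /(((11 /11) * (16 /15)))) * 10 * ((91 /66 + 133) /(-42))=-158375 /4224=-37.49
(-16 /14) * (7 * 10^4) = -80000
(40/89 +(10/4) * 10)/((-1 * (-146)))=2265/12994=0.17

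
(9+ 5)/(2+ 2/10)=70/11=6.36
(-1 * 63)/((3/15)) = -315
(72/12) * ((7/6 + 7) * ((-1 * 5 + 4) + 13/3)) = 490/3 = 163.33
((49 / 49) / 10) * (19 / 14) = 19 / 140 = 0.14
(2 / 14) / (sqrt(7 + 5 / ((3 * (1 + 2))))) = 3 * sqrt(17) / 238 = 0.05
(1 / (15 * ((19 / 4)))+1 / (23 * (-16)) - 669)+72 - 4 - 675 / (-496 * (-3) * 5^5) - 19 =-25196965937 / 40641000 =-619.99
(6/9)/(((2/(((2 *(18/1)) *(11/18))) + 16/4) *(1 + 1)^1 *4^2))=11/2160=0.01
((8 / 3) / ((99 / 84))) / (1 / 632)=141568 / 99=1429.98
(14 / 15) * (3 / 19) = 14 / 95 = 0.15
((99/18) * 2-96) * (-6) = 510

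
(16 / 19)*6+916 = 17500 / 19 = 921.05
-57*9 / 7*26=-13338 / 7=-1905.43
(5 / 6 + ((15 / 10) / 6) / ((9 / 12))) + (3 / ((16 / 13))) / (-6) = 73 / 96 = 0.76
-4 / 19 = -0.21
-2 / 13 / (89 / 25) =-50 / 1157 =-0.04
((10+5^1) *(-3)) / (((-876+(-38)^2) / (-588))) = 6615 / 142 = 46.58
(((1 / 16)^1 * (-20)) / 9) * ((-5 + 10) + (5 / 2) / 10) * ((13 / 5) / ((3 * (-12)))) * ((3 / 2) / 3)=91 / 3456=0.03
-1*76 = -76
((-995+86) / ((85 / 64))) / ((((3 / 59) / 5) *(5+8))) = -1144128 / 221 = -5177.05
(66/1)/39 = 22/13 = 1.69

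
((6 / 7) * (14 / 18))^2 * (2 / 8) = 1 / 9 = 0.11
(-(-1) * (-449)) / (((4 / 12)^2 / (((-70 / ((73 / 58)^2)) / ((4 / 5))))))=1189468350 / 5329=223206.67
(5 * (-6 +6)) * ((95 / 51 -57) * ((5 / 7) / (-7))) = 0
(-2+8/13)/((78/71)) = -213/169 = -1.26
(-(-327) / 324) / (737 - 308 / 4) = 109 / 71280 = 0.00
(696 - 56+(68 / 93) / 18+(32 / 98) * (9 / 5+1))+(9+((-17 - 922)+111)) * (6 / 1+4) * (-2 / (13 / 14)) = 535540574 / 29295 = 18280.95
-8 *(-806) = 6448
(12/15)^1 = 4/5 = 0.80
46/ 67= 0.69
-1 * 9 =-9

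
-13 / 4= -3.25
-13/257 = -0.05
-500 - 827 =-1327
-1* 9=-9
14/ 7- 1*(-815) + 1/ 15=12256/ 15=817.07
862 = 862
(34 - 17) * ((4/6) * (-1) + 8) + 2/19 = 7112/57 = 124.77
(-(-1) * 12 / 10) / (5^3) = 6 / 625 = 0.01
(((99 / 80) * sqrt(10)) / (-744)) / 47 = -33 * sqrt(10) / 932480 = -0.00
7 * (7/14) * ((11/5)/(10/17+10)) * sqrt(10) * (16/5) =2618 * sqrt(10)/1125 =7.36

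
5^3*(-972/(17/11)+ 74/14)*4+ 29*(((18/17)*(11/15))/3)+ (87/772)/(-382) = -54714433910501/175467880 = -311820.23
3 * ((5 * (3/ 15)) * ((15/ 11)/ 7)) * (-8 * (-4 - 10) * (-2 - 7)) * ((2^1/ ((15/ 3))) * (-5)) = 12960/ 11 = 1178.18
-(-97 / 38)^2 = -9409 / 1444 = -6.52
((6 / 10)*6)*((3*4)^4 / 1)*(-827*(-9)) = 2778084864 / 5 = 555616972.80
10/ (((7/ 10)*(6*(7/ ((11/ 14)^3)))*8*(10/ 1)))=0.00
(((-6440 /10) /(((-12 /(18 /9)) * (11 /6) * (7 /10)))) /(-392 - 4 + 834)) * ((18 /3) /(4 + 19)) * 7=280 /803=0.35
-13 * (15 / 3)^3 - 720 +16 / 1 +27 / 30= -23281 / 10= -2328.10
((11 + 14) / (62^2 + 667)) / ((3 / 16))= 400 / 13533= 0.03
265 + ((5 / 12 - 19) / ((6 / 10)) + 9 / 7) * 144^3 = -620502209 / 7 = -88643172.71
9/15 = 3/5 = 0.60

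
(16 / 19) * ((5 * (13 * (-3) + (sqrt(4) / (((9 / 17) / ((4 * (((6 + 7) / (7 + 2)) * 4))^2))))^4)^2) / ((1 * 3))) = 1753616740562186723971037018307466791739662780983120 / 4546687255381733062211577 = 385691084973240739215192900.00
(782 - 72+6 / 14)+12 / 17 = 84625 / 119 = 711.13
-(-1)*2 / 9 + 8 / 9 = 10 / 9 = 1.11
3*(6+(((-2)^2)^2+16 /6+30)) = 164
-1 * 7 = -7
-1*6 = -6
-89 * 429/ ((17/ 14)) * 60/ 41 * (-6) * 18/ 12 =288648360/ 697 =414129.64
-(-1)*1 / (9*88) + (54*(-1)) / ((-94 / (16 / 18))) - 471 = -17513449 / 37224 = -470.49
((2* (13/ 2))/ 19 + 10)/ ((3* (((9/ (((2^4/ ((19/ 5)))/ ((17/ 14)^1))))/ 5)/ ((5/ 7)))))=812000/ 165699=4.90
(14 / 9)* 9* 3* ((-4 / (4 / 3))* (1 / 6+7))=-903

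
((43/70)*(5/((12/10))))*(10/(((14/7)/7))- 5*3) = 51.19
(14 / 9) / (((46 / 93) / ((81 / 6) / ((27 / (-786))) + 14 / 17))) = -1446739 / 1173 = -1233.37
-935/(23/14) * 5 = -65450/23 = -2845.65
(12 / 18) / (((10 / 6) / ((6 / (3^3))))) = 4 / 45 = 0.09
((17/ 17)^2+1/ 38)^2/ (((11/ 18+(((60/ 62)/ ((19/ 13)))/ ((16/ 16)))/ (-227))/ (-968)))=-46623474612/ 27810547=-1676.47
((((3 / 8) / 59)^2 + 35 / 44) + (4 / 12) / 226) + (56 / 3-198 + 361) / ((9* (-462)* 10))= 0.79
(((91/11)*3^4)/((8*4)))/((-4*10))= -7371/14080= -0.52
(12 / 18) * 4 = 8 / 3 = 2.67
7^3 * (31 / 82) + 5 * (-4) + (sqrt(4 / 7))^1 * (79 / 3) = 158 * sqrt(7) / 21 + 8993 / 82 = 129.58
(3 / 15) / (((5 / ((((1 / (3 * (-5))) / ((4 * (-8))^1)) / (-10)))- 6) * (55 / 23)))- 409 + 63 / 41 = -110287165843 / 270667650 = -407.46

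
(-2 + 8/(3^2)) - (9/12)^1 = -67/36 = -1.86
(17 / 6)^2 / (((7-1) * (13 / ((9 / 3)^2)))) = 289 / 312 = 0.93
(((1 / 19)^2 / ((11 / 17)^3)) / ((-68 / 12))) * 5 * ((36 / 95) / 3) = -10404 / 9129329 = -0.00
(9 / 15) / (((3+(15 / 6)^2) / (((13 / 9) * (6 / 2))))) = 52 / 185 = 0.28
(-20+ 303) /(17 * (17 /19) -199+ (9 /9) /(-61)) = -1.54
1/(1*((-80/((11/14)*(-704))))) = 242/35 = 6.91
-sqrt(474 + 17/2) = -sqrt(1930)/2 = -21.97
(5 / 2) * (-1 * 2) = -5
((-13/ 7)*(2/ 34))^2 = 169/ 14161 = 0.01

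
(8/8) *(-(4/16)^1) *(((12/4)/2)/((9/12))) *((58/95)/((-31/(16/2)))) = 232/2945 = 0.08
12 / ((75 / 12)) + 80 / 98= 3352 / 1225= 2.74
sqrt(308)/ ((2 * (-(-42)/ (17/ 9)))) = 17 * sqrt(77)/ 378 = 0.39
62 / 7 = 8.86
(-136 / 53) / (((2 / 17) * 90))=-578 / 2385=-0.24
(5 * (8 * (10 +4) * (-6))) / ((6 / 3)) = -1680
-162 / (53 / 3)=-486 / 53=-9.17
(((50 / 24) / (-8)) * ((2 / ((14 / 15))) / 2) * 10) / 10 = -125 / 448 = -0.28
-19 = -19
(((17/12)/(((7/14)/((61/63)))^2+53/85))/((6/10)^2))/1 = 134421125/30407859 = 4.42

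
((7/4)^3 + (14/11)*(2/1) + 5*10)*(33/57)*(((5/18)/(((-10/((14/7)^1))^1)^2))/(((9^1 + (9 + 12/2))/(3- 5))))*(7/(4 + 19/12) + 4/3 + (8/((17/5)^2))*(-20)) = 666222395/1907178048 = 0.35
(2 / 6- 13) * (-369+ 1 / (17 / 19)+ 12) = 229900 / 51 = 4507.84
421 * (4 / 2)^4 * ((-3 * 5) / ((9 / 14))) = -157173.33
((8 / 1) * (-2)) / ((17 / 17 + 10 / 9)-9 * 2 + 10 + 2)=144 / 35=4.11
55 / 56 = 0.98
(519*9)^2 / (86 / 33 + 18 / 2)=720001953 / 383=1879900.66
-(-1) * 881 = 881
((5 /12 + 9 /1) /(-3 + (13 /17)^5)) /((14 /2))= -160443841 /326615352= -0.49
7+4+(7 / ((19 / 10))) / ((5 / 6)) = 293 / 19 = 15.42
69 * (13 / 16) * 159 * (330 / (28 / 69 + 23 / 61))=19809906831 / 5272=3757569.58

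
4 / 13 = 0.31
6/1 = 6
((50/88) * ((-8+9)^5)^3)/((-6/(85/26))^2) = 180625/1070784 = 0.17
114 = 114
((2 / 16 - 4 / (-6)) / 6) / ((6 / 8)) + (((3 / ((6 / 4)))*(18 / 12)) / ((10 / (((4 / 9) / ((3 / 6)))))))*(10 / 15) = 0.35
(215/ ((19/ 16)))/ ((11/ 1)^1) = 3440/ 209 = 16.46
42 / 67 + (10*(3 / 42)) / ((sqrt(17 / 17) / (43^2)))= 619709 / 469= 1321.34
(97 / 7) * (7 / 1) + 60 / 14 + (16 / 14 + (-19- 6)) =542 / 7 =77.43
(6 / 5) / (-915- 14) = -6 / 4645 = -0.00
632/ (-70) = -316/ 35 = -9.03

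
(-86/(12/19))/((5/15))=-817/2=-408.50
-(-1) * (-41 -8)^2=2401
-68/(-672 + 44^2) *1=-17/316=-0.05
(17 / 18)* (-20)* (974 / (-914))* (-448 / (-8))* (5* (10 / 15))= 46362400 / 12339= 3757.39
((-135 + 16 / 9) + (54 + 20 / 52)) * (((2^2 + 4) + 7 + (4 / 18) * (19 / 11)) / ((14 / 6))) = -14048152 / 27027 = -519.78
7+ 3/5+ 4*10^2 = 2038/5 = 407.60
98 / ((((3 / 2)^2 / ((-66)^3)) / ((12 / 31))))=-150264576 / 31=-4847244.39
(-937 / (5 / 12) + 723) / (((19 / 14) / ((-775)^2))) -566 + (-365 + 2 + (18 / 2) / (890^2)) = -10162713022431929 / 15049900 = -675267810.58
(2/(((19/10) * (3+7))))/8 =1/76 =0.01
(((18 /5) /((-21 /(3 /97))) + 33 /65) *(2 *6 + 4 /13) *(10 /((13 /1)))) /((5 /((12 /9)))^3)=0.09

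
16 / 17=0.94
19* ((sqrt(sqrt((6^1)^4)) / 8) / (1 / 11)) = 627 / 4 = 156.75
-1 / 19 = -0.05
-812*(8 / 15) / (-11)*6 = 12992 / 55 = 236.22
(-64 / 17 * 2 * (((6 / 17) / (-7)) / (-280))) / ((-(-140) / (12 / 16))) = -0.00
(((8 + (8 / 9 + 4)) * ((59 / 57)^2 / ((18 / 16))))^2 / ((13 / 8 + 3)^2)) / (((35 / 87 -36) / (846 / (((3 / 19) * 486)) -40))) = 45456402350464237568 / 7928259892254086571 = 5.73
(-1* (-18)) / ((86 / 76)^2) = 25992 / 1849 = 14.06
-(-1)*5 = 5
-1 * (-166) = 166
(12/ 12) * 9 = 9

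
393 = 393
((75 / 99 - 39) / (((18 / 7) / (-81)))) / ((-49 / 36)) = -68148 / 77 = -885.04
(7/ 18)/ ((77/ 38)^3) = 27436/ 586971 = 0.05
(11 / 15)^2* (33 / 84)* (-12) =-1331 / 525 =-2.54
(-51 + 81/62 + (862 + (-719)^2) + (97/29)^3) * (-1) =-782990922331/1512118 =-517810.73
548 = 548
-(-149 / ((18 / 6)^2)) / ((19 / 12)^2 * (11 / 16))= 38144 / 3971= 9.61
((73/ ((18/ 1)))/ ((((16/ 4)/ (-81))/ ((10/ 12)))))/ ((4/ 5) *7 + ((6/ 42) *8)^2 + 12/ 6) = -268275/ 34912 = -7.68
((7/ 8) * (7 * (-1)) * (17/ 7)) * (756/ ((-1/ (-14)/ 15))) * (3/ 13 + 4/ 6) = -27551475/ 13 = -2119344.23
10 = 10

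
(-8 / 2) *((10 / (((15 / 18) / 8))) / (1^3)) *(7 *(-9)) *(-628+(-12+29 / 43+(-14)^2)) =-461172096 / 43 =-10724932.47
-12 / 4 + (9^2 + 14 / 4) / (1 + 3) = 145 / 8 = 18.12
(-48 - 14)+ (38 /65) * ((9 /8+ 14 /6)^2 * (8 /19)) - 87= -341771 /2340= -146.06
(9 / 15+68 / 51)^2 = 841 / 225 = 3.74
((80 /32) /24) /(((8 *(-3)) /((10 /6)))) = -25 /3456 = -0.01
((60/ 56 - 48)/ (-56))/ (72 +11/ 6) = 1971/ 173656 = 0.01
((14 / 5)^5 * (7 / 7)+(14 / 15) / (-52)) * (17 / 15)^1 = 713080249 / 3656250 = 195.03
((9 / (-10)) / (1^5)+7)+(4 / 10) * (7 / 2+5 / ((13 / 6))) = 219 / 26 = 8.42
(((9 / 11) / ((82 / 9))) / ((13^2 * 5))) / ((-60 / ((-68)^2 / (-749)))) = 15606 / 1427200775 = 0.00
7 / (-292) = -7 / 292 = -0.02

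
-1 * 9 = -9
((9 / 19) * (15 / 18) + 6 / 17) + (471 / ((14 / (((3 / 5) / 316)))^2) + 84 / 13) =14811693229161 / 2054547185600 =7.21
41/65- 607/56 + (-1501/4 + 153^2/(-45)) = -3296597/3640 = -905.66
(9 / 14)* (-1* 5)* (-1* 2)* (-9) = -405 / 7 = -57.86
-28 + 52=24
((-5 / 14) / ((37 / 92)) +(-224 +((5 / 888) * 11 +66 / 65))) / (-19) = 90428479 / 7676760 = 11.78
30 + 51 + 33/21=578/7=82.57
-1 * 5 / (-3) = 5 / 3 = 1.67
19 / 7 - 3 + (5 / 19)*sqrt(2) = -2 / 7 + 5*sqrt(2) / 19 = 0.09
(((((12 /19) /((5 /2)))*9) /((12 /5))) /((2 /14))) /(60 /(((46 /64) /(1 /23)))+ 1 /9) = 599886 /338371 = 1.77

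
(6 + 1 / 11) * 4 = 268 / 11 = 24.36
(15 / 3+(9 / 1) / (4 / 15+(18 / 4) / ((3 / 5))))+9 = 3532 / 233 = 15.16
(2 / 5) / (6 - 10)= -1 / 10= -0.10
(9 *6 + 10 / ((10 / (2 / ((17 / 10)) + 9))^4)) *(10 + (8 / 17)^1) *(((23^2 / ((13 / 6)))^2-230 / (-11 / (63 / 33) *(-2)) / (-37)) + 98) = 21735747605952861793789 / 537141132170500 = 40465617.51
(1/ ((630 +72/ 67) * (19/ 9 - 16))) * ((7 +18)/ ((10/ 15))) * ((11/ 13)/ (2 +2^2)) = -737/ 1221480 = -0.00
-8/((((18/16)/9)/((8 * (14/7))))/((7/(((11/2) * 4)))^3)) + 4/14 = -304666/9317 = -32.70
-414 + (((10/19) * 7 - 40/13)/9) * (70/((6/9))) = -100508/247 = -406.91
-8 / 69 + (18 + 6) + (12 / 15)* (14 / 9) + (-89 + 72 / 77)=-5015719 / 79695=-62.94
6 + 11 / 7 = 53 / 7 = 7.57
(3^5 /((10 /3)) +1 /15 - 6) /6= 11.16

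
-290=-290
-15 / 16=-0.94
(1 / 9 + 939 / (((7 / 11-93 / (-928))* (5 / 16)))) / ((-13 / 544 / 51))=-12765222692704 / 1466205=-8706301.43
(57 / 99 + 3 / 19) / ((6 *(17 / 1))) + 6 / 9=21548 / 31977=0.67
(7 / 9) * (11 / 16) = 77 / 144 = 0.53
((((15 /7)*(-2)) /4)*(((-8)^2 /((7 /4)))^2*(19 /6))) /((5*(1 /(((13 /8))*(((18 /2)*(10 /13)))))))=-3502080 /343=-10210.15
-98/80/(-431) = 49/17240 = 0.00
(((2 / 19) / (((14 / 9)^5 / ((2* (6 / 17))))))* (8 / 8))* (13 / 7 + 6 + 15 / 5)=0.09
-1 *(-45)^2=-2025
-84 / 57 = -28 / 19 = -1.47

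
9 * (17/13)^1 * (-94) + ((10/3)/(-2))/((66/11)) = -258941/234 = -1106.59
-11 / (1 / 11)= -121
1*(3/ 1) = 3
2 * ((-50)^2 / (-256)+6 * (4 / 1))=911 / 32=28.47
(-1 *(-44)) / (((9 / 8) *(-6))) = -176 / 27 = -6.52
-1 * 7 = -7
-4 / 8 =-1 / 2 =-0.50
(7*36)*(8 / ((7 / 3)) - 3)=108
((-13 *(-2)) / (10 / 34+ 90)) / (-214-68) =-221 / 216435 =-0.00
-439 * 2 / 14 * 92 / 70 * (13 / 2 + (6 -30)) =10097 / 7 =1442.43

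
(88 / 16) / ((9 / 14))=77 / 9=8.56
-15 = -15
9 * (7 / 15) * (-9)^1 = -189 / 5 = -37.80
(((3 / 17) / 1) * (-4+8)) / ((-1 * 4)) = -3 / 17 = -0.18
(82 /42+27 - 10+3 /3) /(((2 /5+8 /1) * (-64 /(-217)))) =64945 /8064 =8.05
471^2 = 221841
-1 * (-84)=84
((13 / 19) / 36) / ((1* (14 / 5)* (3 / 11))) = 715 / 28728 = 0.02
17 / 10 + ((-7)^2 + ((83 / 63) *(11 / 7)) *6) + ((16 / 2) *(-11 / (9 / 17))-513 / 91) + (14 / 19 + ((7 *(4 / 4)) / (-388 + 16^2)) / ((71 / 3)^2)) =-13046769030677 / 120802221540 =-108.00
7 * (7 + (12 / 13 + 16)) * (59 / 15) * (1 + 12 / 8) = 128443 / 78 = 1646.71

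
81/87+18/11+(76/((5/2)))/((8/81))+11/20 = 1983653/6380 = 310.92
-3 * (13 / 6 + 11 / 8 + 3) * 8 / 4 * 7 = -1099 / 4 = -274.75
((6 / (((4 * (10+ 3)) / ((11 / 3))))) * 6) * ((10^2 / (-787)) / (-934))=1650 / 4777877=0.00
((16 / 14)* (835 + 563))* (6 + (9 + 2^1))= 190128 / 7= 27161.14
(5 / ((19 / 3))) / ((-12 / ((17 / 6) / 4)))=-85 / 1824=-0.05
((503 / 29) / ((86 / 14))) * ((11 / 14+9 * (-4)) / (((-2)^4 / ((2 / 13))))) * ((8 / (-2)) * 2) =8551 / 1118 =7.65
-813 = -813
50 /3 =16.67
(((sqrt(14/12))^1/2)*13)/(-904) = -13*sqrt(42)/10848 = -0.01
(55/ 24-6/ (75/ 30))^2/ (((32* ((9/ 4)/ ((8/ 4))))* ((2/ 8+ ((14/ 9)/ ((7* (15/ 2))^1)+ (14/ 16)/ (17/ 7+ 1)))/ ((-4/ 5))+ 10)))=169/ 4837425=0.00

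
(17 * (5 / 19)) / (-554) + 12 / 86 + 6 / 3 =964737 / 452618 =2.13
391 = 391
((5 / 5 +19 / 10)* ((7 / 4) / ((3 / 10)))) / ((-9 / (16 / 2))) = -406 / 27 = -15.04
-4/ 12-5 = -16/ 3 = -5.33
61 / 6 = 10.17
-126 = -126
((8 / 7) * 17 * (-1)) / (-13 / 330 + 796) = -2640 / 108157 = -0.02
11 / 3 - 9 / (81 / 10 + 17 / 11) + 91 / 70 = 128389 / 31830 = 4.03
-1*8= -8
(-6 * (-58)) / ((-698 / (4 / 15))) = -232 / 1745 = -0.13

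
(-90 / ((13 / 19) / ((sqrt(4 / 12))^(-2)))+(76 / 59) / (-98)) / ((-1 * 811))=0.49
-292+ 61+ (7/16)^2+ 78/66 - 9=-671973/2816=-238.63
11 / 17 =0.65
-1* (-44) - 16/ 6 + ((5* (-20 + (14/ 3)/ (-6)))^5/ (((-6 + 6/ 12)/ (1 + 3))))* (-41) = -360849963470.75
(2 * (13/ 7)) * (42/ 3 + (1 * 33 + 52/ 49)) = 61230/ 343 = 178.51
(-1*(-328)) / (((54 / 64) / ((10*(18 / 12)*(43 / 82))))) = 27520 / 9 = 3057.78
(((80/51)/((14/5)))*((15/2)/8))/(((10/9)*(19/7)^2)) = 1575/24548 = 0.06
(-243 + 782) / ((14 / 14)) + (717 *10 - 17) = 7692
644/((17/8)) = 5152/17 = 303.06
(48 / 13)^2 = 13.63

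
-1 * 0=0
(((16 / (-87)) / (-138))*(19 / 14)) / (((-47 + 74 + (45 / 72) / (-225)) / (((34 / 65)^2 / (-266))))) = -18496 / 268410935065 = -0.00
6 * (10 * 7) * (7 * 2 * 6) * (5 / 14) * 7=88200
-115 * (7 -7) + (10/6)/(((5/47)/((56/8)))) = 329/3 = 109.67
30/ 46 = 15/ 23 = 0.65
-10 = -10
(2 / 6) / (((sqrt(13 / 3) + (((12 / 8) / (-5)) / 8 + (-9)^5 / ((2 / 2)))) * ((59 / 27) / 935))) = -9540434890800 / 3949834381348633- 53856000 * sqrt(39) / 3949834381348633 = -0.00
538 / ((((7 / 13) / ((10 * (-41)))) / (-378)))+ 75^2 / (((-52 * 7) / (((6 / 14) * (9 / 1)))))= 394550411805 / 2548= 154847100.39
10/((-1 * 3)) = -3.33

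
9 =9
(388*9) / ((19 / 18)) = 62856 / 19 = 3308.21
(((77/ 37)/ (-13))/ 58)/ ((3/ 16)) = -616/ 41847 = -0.01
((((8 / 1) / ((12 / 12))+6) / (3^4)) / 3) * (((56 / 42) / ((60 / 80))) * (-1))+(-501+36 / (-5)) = -5558287 / 10935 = -508.30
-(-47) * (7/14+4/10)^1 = 423/10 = 42.30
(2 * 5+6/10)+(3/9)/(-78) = 12397/1170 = 10.60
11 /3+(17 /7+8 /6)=52 /7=7.43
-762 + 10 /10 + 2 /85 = -64683 /85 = -760.98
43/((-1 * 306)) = -43/306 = -0.14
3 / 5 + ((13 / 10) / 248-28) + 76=120541 / 2480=48.61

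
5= 5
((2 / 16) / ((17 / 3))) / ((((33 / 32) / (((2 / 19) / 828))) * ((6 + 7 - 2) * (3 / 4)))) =8 / 24270543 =0.00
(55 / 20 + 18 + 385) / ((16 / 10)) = 253.59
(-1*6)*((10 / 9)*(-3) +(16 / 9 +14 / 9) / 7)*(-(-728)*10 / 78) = 1600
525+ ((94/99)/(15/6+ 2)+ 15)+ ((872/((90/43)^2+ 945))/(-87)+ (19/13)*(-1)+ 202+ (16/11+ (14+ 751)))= 1507.19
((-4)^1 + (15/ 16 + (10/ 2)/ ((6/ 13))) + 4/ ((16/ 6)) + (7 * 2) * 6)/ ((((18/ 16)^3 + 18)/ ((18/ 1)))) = 286528/ 3315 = 86.43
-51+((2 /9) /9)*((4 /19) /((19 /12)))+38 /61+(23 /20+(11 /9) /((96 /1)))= -49.21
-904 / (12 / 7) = -1582 / 3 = -527.33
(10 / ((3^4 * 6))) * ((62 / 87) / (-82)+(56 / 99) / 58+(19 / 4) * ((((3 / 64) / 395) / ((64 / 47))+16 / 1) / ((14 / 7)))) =57897815528249 / 74045786259456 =0.78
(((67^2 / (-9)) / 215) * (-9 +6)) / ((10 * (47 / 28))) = 62846 / 151575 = 0.41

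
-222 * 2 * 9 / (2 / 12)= -23976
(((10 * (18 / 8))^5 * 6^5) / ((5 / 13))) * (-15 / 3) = -582924346875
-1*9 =-9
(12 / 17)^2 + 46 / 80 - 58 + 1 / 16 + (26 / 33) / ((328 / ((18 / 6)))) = -592855011 / 10427120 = -56.86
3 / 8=0.38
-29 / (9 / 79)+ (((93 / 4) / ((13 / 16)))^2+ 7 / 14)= 1718075 / 3042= 564.78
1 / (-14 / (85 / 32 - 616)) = 19627 / 448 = 43.81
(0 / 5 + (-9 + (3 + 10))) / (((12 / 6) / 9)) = 18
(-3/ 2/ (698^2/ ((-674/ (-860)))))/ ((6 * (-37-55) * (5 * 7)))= 337/ 2698330633600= 0.00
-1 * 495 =-495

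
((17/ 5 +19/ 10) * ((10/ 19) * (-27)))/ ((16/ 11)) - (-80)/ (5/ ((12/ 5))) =-20337/ 1520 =-13.38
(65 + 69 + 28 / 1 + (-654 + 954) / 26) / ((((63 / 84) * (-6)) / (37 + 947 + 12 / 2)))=-496320 / 13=-38178.46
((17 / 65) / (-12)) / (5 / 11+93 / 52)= -187 / 19245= -0.01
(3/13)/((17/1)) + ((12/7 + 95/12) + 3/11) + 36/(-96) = 3897133/408408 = 9.54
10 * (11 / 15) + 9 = 16.33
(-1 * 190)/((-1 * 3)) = 190/3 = 63.33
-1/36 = -0.03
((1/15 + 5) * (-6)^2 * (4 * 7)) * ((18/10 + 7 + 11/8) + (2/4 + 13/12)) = 1501304/25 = 60052.16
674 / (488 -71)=674 / 417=1.62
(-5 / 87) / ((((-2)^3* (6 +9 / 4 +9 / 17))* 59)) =85 / 6128802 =0.00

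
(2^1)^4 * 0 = 0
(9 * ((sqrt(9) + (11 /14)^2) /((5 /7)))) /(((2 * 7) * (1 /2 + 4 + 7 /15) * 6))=6381 /58408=0.11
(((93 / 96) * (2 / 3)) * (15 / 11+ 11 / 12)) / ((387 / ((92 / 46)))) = 217 / 28512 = 0.01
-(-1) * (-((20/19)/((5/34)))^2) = -18496/361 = -51.24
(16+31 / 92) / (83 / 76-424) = -0.04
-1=-1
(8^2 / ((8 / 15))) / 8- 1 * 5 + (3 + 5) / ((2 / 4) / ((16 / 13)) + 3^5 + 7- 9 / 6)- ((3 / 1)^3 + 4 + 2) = -182939 / 7965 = -22.97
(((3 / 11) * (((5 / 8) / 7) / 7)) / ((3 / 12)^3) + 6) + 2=4432 / 539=8.22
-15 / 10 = -1.50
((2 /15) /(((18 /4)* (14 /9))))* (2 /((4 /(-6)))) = -2 /35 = -0.06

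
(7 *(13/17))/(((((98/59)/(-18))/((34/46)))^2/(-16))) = -997014096/181447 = -5494.80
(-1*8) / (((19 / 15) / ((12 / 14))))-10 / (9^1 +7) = -6.04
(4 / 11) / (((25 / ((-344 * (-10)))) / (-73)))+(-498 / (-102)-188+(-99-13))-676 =-4323227 / 935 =-4623.77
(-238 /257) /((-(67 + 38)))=34 /3855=0.01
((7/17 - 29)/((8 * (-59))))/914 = 0.00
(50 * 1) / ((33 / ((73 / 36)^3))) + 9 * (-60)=-405979535 / 769824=-527.37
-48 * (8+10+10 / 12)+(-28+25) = -907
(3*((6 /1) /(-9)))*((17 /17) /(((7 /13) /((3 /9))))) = -26 /21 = -1.24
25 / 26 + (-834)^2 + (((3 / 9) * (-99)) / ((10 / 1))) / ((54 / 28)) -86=813699023 / 1170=695469.25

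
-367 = -367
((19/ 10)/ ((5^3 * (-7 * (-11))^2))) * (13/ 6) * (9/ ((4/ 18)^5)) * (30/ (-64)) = -131265927/ 3035648000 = -0.04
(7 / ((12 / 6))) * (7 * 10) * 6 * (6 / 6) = 1470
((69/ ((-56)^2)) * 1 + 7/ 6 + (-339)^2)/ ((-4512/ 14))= -1081187951/ 3032064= -356.58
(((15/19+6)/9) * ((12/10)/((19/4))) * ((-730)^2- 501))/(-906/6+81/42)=-134949136/198265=-680.65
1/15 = 0.07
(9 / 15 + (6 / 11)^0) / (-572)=-2 / 715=-0.00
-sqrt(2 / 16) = -sqrt(2) / 4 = -0.35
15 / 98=0.15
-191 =-191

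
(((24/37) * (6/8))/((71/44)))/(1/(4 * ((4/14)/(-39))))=-2112/239057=-0.01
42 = 42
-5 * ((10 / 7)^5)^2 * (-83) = 4150000000000 / 282475249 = 14691.55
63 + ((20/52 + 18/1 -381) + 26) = -273.62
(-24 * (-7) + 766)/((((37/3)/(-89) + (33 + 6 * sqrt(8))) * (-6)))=-182336881/28225922 + 33291963 * sqrt(2)/14112961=-3.12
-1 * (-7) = 7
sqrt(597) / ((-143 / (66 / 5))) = -6*sqrt(597) / 65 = -2.26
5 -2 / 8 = 19 / 4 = 4.75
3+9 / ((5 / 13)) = 132 / 5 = 26.40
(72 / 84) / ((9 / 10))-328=-6868 / 21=-327.05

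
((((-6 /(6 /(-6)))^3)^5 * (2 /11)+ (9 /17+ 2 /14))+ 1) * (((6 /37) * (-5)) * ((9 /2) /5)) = -3021408710944479 /48433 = -62383265768.06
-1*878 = -878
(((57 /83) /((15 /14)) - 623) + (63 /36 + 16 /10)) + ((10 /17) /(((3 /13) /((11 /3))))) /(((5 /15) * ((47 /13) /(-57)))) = -281469009 /265268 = -1061.07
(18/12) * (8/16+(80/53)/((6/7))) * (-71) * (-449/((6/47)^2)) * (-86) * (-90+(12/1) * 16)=-37012351073779/636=-58195520556.26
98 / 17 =5.76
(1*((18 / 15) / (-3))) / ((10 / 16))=-16 / 25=-0.64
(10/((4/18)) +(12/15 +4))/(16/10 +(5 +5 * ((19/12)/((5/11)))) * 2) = 1494/1393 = 1.07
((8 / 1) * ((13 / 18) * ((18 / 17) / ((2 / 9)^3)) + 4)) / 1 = 10021 / 17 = 589.47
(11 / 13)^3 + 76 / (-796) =223126 / 437203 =0.51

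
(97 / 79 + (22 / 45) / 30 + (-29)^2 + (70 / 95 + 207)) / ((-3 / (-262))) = 278719395332 / 3039525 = 91698.34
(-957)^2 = 915849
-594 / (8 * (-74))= 297 / 296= 1.00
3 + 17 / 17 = 4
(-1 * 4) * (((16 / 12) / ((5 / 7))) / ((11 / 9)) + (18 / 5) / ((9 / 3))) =-120 / 11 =-10.91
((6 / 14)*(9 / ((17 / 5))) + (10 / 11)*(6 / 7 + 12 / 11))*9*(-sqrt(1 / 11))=-376515*sqrt(11) / 158389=-7.88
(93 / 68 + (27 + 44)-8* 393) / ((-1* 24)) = 208871 / 1632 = 127.98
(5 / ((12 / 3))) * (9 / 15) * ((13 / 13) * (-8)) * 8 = -48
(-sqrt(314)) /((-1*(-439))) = -sqrt(314) /439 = -0.04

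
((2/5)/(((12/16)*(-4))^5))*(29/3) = -0.02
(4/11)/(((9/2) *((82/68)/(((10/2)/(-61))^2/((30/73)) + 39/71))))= 0.04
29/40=0.72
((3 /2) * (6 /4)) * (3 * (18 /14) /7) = 243 /196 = 1.24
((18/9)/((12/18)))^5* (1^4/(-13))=-243/13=-18.69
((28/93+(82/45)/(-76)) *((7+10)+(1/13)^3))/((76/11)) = 67055285/98346508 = 0.68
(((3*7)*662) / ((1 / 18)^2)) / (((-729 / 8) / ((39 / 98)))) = -137696 / 7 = -19670.86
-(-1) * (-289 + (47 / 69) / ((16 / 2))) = -288.91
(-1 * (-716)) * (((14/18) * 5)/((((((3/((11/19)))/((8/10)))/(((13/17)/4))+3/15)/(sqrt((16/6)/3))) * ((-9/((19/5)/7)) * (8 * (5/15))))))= -2431715 * sqrt(2)/1973808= -1.74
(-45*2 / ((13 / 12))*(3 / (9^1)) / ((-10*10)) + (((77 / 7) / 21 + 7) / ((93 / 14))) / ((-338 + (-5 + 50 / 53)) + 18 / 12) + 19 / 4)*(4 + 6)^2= 65774498435 / 130931073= 502.36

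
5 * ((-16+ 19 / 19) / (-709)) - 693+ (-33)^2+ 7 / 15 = 4217548 / 10635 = 396.57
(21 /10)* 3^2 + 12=309 /10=30.90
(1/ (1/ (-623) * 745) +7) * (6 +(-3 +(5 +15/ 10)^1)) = 43624/ 745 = 58.56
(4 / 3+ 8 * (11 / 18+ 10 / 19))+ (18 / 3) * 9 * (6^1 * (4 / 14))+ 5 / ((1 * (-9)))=40877 / 399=102.45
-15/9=-5/3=-1.67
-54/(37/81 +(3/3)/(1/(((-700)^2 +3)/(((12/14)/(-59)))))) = 8748/5464023379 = 0.00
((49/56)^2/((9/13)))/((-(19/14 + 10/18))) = -4459/7712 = -0.58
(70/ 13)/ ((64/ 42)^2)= 15435/ 6656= 2.32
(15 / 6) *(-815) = -4075 / 2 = -2037.50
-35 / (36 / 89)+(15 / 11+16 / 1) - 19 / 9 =-28225 / 396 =-71.28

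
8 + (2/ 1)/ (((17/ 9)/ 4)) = 208/ 17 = 12.24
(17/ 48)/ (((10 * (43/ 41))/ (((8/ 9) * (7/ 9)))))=4879/ 208980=0.02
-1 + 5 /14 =-9 /14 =-0.64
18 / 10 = 9 / 5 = 1.80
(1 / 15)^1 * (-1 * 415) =-83 / 3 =-27.67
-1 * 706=-706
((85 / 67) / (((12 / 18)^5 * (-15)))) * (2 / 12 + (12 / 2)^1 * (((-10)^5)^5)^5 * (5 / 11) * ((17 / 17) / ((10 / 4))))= 3304799999999999999999999999999999999999999999999999999999999999999999999999999999999999999999999999999999999999999999999999994951 / 47168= 70064450474898236092265940000000000000000000000000000000000000000000000000000000000000000000000000000000000000000000000000000.00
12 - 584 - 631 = -1203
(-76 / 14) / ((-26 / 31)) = 589 / 91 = 6.47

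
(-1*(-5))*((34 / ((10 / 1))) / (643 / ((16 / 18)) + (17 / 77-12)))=10472 / 438343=0.02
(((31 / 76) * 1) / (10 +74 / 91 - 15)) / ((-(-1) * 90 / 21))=-19747 / 868680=-0.02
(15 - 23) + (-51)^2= 2593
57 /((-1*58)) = -0.98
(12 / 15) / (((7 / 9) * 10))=18 / 175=0.10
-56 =-56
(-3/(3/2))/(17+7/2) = -4/41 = -0.10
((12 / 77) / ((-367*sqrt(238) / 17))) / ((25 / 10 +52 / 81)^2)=-0.00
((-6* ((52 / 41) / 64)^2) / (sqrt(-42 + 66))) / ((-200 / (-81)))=-13689* sqrt(6) / 172134400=-0.00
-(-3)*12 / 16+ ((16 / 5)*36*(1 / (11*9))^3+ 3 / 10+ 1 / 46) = 127546301 / 49593060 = 2.57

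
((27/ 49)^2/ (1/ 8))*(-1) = -5832/ 2401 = -2.43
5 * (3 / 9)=5 / 3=1.67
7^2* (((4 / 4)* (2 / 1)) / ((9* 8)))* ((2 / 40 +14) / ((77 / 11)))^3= 22188041 / 2016000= 11.01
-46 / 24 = -23 / 12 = -1.92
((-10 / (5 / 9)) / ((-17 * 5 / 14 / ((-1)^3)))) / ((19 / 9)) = -1.40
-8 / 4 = -2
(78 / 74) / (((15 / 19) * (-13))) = -19 / 185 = -0.10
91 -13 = 78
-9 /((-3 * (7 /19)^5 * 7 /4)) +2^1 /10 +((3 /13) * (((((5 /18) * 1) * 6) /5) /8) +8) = 260.77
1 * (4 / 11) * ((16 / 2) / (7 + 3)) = 16 / 55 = 0.29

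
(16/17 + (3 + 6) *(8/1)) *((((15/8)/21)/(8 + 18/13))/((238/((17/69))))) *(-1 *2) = -10075/7012194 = -0.00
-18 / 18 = -1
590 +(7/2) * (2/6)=3547/6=591.17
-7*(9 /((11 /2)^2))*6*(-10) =15120 /121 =124.96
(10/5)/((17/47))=94/17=5.53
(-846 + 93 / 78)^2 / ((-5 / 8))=-192984490 / 169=-1141920.06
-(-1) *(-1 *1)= -1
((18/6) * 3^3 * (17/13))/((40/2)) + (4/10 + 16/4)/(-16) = 2611/520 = 5.02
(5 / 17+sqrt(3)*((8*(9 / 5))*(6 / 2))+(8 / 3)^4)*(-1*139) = -30024*sqrt(3) / 5 - 9735143 / 1377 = -17470.44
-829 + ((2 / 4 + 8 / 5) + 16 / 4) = -8229 / 10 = -822.90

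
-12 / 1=-12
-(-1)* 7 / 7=1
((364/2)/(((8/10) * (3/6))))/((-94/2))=-455/47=-9.68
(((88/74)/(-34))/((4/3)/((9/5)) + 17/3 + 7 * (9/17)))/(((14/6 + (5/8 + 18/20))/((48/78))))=-25920/46990333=-0.00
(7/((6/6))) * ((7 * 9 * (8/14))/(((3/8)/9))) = 6048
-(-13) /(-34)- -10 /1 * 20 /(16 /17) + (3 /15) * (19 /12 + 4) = 217499 /1020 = 213.23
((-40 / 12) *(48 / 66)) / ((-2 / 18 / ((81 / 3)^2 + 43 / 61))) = 10682880 / 671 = 15920.83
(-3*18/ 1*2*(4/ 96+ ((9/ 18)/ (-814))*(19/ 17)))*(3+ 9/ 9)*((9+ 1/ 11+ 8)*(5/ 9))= -12793400/ 76109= -168.09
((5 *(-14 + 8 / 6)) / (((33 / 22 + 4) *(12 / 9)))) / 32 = -95 / 352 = -0.27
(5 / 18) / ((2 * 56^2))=5 / 112896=0.00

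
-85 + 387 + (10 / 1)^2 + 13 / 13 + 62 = 465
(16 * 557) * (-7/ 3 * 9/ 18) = -31192/ 3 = -10397.33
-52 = -52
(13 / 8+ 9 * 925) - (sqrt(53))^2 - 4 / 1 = 8269.62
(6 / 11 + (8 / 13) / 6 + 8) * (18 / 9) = 7420 / 429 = 17.30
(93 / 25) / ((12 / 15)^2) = 93 / 16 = 5.81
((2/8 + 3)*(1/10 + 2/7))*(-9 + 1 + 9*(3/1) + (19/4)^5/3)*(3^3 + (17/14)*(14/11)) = 46555624323/1576960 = 29522.39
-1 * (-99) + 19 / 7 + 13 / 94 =67019 / 658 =101.85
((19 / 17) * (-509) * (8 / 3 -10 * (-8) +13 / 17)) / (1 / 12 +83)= -571.27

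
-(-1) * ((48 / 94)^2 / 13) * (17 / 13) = 0.03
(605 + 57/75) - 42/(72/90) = 27663/50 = 553.26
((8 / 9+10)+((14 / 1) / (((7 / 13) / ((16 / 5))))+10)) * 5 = 4684 / 9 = 520.44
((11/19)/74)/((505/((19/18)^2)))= 209/12107880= 0.00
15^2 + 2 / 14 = 1576 / 7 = 225.14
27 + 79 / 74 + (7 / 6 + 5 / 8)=26515 / 888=29.86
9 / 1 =9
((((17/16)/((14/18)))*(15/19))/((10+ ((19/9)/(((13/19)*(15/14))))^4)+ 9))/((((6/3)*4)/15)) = 326574621471515625/14175630866524905344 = 0.02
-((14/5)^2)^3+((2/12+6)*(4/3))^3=842593256/11390625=73.97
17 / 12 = 1.42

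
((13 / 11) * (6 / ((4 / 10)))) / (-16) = -195 / 176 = -1.11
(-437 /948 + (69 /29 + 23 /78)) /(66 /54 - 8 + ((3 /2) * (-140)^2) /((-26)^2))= 30848727 /511726924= 0.06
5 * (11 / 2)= 55 / 2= 27.50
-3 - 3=-6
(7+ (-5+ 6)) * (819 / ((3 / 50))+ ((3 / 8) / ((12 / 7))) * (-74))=218141 / 2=109070.50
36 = 36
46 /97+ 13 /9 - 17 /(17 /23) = -18404 /873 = -21.08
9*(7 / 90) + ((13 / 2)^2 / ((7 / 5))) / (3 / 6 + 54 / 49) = 15337 / 785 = 19.54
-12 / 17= -0.71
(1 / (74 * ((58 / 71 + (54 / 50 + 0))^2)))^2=9926437890625 / 703778353735380196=0.00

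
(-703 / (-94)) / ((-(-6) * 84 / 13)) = 9139 / 47376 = 0.19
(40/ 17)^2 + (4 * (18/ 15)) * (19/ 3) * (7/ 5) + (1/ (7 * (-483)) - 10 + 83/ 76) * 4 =5784676619/ 464126775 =12.46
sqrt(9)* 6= 18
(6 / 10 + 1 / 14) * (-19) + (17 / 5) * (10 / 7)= -79 / 10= -7.90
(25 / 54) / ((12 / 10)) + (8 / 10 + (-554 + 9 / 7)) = -6254333 / 11340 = -551.53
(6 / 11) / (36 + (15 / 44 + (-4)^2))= 24 / 2303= 0.01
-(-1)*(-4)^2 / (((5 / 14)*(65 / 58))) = 39.98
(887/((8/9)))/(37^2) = 7983/10952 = 0.73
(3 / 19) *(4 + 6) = 30 / 19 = 1.58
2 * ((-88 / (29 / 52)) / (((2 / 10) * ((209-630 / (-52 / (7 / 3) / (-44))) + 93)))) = 148720 / 88769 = 1.68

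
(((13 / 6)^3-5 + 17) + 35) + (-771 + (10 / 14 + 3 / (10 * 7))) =-5390821 / 7560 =-713.07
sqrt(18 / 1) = 3 * sqrt(2) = 4.24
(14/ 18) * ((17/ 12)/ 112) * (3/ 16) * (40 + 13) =901/ 9216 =0.10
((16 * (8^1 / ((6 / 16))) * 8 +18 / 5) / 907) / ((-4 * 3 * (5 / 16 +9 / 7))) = -1148392 / 7305885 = -0.16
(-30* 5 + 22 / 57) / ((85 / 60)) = -34112 / 323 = -105.61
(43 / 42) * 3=43 / 14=3.07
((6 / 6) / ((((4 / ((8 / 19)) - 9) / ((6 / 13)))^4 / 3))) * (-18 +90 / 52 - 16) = -26096256 / 371293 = -70.28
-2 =-2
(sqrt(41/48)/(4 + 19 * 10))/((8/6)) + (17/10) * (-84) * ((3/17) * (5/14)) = -9 + sqrt(123)/3104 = -9.00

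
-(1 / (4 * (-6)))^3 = 1 / 13824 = 0.00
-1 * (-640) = 640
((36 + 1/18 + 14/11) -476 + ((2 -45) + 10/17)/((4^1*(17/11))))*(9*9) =-458896635/12716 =-36088.13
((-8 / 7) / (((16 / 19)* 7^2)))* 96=-912 / 343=-2.66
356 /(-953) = -356 /953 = -0.37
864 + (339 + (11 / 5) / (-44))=24059 / 20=1202.95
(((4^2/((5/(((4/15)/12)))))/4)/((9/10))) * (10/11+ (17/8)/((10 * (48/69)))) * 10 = 17101/71280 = 0.24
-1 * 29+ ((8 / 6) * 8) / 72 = -779 / 27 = -28.85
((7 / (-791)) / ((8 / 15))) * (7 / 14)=-15 / 1808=-0.01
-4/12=-1/3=-0.33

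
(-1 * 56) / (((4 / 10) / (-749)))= 104860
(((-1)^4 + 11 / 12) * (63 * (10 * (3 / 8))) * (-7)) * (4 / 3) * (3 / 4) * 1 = -50715 / 16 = -3169.69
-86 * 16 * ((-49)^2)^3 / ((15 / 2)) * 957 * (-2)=24302199876622976 / 5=4860439975324595.20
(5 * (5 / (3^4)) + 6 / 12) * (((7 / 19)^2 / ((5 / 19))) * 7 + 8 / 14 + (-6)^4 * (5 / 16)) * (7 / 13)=660109 / 3705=178.17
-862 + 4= -858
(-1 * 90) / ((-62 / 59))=2655 / 31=85.65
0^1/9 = 0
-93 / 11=-8.45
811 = 811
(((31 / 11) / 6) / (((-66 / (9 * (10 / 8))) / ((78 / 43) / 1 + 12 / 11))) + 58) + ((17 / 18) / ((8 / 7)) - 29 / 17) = 56.89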